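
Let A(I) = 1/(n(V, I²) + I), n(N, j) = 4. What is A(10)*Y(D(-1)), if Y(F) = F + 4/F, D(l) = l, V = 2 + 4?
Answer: -5/14 ≈ -0.35714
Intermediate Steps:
V = 6
A(I) = 1/(4 + I)
A(10)*Y(D(-1)) = (-1 + 4/(-1))/(4 + 10) = (-1 + 4*(-1))/14 = (-1 - 4)/14 = (1/14)*(-5) = -5/14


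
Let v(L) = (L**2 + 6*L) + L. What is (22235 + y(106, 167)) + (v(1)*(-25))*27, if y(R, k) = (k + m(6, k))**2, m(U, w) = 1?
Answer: 45059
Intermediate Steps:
v(L) = L**2 + 7*L
y(R, k) = (1 + k)**2 (y(R, k) = (k + 1)**2 = (1 + k)**2)
(22235 + y(106, 167)) + (v(1)*(-25))*27 = (22235 + (1 + 167)**2) + ((1*(7 + 1))*(-25))*27 = (22235 + 168**2) + ((1*8)*(-25))*27 = (22235 + 28224) + (8*(-25))*27 = 50459 - 200*27 = 50459 - 5400 = 45059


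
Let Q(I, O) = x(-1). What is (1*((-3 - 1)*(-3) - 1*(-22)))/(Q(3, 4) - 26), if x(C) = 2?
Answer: -17/12 ≈ -1.4167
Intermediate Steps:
Q(I, O) = 2
(1*((-3 - 1)*(-3) - 1*(-22)))/(Q(3, 4) - 26) = (1*((-3 - 1)*(-3) - 1*(-22)))/(2 - 26) = (1*(-4*(-3) + 22))/(-24) = (1*(12 + 22))*(-1/24) = (1*34)*(-1/24) = 34*(-1/24) = -17/12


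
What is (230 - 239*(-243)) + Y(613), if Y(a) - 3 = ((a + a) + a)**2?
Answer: 3440231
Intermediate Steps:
Y(a) = 3 + 9*a**2 (Y(a) = 3 + ((a + a) + a)**2 = 3 + (2*a + a)**2 = 3 + (3*a)**2 = 3 + 9*a**2)
(230 - 239*(-243)) + Y(613) = (230 - 239*(-243)) + (3 + 9*613**2) = (230 + 58077) + (3 + 9*375769) = 58307 + (3 + 3381921) = 58307 + 3381924 = 3440231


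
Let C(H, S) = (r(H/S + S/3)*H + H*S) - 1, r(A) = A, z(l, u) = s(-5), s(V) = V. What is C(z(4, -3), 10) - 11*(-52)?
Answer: 3041/6 ≈ 506.83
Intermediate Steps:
z(l, u) = -5
C(H, S) = -1 + H*S + H*(S/3 + H/S) (C(H, S) = ((H/S + S/3)*H + H*S) - 1 = ((S/3 + H/S)*H + H*S) - 1 = (H*(S/3 + H/S) + H*S) - 1 = (H*S + H*(S/3 + H/S)) - 1 = -1 + H*S + H*(S/3 + H/S))
C(z(4, -3), 10) - 11*(-52) = (-1 + (-5)**2/10 + (4/3)*(-5)*10) - 11*(-52) = (-1 + 25*(1/10) - 200/3) + 572 = (-1 + 5/2 - 200/3) + 572 = -391/6 + 572 = 3041/6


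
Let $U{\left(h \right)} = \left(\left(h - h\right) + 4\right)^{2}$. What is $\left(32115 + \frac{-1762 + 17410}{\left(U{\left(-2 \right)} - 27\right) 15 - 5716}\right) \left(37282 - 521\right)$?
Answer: $\frac{6942412891587}{5881} \approx 1.1805 \cdot 10^{9}$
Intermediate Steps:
$U{\left(h \right)} = 16$ ($U{\left(h \right)} = \left(0 + 4\right)^{2} = 4^{2} = 16$)
$\left(32115 + \frac{-1762 + 17410}{\left(U{\left(-2 \right)} - 27\right) 15 - 5716}\right) \left(37282 - 521\right) = \left(32115 + \frac{-1762 + 17410}{\left(16 - 27\right) 15 - 5716}\right) \left(37282 - 521\right) = \left(32115 + \frac{15648}{\left(-11\right) 15 - 5716}\right) 36761 = \left(32115 + \frac{15648}{-165 - 5716}\right) 36761 = \left(32115 + \frac{15648}{-5881}\right) 36761 = \left(32115 + 15648 \left(- \frac{1}{5881}\right)\right) 36761 = \left(32115 - \frac{15648}{5881}\right) 36761 = \frac{188852667}{5881} \cdot 36761 = \frac{6942412891587}{5881}$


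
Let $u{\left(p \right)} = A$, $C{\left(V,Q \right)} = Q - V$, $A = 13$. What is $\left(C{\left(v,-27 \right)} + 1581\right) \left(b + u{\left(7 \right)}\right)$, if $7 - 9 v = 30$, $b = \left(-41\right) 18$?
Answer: $- \frac{10156525}{9} \approx -1.1285 \cdot 10^{6}$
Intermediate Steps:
$b = -738$
$v = - \frac{23}{9}$ ($v = \frac{7}{9} - \frac{10}{3} = - \frac{23}{9} \approx -2.5556$)
$u{\left(p \right)} = 13$
$\left(C{\left(v,-27 \right)} + 1581\right) \left(b + u{\left(7 \right)}\right) = \left(\left(-27 - - \frac{23}{9}\right) + 1581\right) \left(-738 + 13\right) = \left(\left(-27 + \frac{23}{9}\right) + 1581\right) \left(-725\right) = \left(- \frac{220}{9} + 1581\right) \left(-725\right) = \frac{14009}{9} \left(-725\right) = - \frac{10156525}{9}$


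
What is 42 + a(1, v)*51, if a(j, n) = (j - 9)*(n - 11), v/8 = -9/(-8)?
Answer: 858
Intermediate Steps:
v = 9 (v = 8*(-9/(-8)) = 8*(-9*(-⅛)) = 8*(9/8) = 9)
a(j, n) = (-11 + n)*(-9 + j) (a(j, n) = (-9 + j)*(-11 + n) = (-11 + n)*(-9 + j))
42 + a(1, v)*51 = 42 + (99 - 11*1 - 9*9 + 1*9)*51 = 42 + (99 - 11 - 81 + 9)*51 = 42 + 16*51 = 42 + 816 = 858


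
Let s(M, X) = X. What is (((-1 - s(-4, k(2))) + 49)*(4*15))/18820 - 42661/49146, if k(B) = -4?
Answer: -32477225/46246386 ≈ -0.70226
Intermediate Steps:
(((-1 - s(-4, k(2))) + 49)*(4*15))/18820 - 42661/49146 = (((-1 - 1*(-4)) + 49)*(4*15))/18820 - 42661/49146 = (((-1 + 4) + 49)*60)*(1/18820) - 42661*1/49146 = ((3 + 49)*60)*(1/18820) - 42661/49146 = (52*60)*(1/18820) - 42661/49146 = 3120*(1/18820) - 42661/49146 = 156/941 - 42661/49146 = -32477225/46246386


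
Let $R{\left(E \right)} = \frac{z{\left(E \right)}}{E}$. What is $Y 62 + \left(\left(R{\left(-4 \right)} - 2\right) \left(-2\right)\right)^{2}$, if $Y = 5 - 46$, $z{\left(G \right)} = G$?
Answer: $-2538$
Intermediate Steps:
$Y = -41$
$R{\left(E \right)} = 1$ ($R{\left(E \right)} = \frac{E}{E} = 1$)
$Y 62 + \left(\left(R{\left(-4 \right)} - 2\right) \left(-2\right)\right)^{2} = \left(-41\right) 62 + \left(\left(1 - 2\right) \left(-2\right)\right)^{2} = -2542 + \left(\left(-1\right) \left(-2\right)\right)^{2} = -2542 + 2^{2} = -2542 + 4 = -2538$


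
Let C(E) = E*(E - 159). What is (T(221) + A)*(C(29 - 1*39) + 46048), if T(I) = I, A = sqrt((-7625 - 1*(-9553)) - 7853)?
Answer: 10550098 + 238690*I*sqrt(237) ≈ 1.055e+7 + 3.6746e+6*I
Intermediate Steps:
A = 5*I*sqrt(237) (A = sqrt((-7625 + 9553) - 7853) = sqrt(1928 - 7853) = sqrt(-5925) = 5*I*sqrt(237) ≈ 76.974*I)
C(E) = E*(-159 + E)
(T(221) + A)*(C(29 - 1*39) + 46048) = (221 + 5*I*sqrt(237))*((29 - 1*39)*(-159 + (29 - 1*39)) + 46048) = (221 + 5*I*sqrt(237))*((29 - 39)*(-159 + (29 - 39)) + 46048) = (221 + 5*I*sqrt(237))*(-10*(-159 - 10) + 46048) = (221 + 5*I*sqrt(237))*(-10*(-169) + 46048) = (221 + 5*I*sqrt(237))*(1690 + 46048) = (221 + 5*I*sqrt(237))*47738 = 10550098 + 238690*I*sqrt(237)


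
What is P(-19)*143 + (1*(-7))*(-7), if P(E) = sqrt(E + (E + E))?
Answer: 49 + 143*I*sqrt(57) ≈ 49.0 + 1079.6*I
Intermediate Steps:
P(E) = sqrt(3)*sqrt(E) (P(E) = sqrt(E + 2*E) = sqrt(3*E) = sqrt(3)*sqrt(E))
P(-19)*143 + (1*(-7))*(-7) = (sqrt(3)*sqrt(-19))*143 + (1*(-7))*(-7) = (sqrt(3)*(I*sqrt(19)))*143 - 7*(-7) = (I*sqrt(57))*143 + 49 = 143*I*sqrt(57) + 49 = 49 + 143*I*sqrt(57)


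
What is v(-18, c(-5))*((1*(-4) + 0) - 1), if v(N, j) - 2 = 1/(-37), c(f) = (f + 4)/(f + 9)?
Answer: -365/37 ≈ -9.8649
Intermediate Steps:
c(f) = (4 + f)/(9 + f)
v(N, j) = 73/37 (v(N, j) = 2 + 1/(-37) = 2 - 1/37 = 73/37)
v(-18, c(-5))*((1*(-4) + 0) - 1) = 73*((1*(-4) + 0) - 1)/37 = 73*((-4 + 0) - 1)/37 = 73*(-4 - 1)/37 = (73/37)*(-5) = -365/37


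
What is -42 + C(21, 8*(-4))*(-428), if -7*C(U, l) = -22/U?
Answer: -15590/147 ≈ -106.05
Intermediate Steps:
C(U, l) = 22/(7*U) (C(U, l) = -(-22)/(7*U) = 22/(7*U))
-42 + C(21, 8*(-4))*(-428) = -42 + ((22/7)/21)*(-428) = -42 + ((22/7)*(1/21))*(-428) = -42 + (22/147)*(-428) = -42 - 9416/147 = -15590/147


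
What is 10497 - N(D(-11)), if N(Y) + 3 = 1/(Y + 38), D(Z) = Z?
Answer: 283499/27 ≈ 10500.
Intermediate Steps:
N(Y) = -3 + 1/(38 + Y) (N(Y) = -3 + 1/(Y + 38) = -3 + 1/(38 + Y))
10497 - N(D(-11)) = 10497 - (-113 - 3*(-11))/(38 - 11) = 10497 - (-113 + 33)/27 = 10497 - (-80)/27 = 10497 - 1*(-80/27) = 10497 + 80/27 = 283499/27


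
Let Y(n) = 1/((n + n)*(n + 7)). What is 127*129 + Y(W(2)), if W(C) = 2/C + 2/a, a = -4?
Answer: 245747/15 ≈ 16383.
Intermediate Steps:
W(C) = -½ + 2/C (W(C) = 2/C + 2/(-4) = 2/C + 2*(-¼) = 2/C - ½ = -½ + 2/C)
Y(n) = 1/(2*n*(7 + n)) (Y(n) = 1/((2*n)*(7 + n)) = 1/(2*n*(7 + n)))
127*129 + Y(W(2)) = 127*129 + 1/(2*(((½)*(4 - 1*2)/2))*(7 + (½)*(4 - 1*2)/2)) = 16383 + 1/(2*(((½)*(½)*(4 - 2)))*(7 + (½)*(½)*(4 - 2))) = 16383 + 1/(2*(((½)*(½)*2))*(7 + (½)*(½)*2)) = 16383 + 1/(2*(½)*(7 + ½)) = 16383 + (½)*2/(15/2) = 16383 + (½)*2*(2/15) = 16383 + 2/15 = 245747/15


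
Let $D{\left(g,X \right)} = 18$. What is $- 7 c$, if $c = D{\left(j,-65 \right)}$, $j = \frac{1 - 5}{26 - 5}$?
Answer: $-126$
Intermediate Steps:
$j = - \frac{4}{21} \approx -0.19048$
$c = 18$
$- 7 c = \left(-7\right) 18 = -126$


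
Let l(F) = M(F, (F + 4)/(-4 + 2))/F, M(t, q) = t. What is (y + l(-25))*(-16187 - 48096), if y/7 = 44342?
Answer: -19953121785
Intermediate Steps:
y = 310394 (y = 7*44342 = 310394)
l(F) = 1 (l(F) = F/F = 1)
(y + l(-25))*(-16187 - 48096) = (310394 + 1)*(-16187 - 48096) = 310395*(-64283) = -19953121785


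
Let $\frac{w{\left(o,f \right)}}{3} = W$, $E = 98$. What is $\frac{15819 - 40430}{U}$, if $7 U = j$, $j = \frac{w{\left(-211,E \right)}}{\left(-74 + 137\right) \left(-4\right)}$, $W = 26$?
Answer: $\frac{7235634}{13} \approx 5.5659 \cdot 10^{5}$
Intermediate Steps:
$w{\left(o,f \right)} = 78$ ($w{\left(o,f \right)} = 3 \cdot 26 = 78$)
$j = - \frac{13}{42}$ ($j = \frac{78}{\left(-74 + 137\right) \left(-4\right)} = \frac{78}{63 \left(-4\right)} = \frac{78}{-252} = 78 \left(- \frac{1}{252}\right) = - \frac{13}{42} \approx -0.30952$)
$U = - \frac{13}{294}$ ($U = \frac{1}{7} \left(- \frac{13}{42}\right) = - \frac{13}{294} \approx -0.044218$)
$\frac{15819 - 40430}{U} = \frac{15819 - 40430}{- \frac{13}{294}} = \left(15819 - 40430\right) \left(- \frac{294}{13}\right) = \left(-24611\right) \left(- \frac{294}{13}\right) = \frac{7235634}{13}$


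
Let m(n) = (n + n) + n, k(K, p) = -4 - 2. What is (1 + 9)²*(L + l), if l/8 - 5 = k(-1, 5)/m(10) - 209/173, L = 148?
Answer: 3057520/173 ≈ 17674.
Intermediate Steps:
k(K, p) = -6
m(n) = 3*n (m(n) = 2*n + n = 3*n)
l = 24856/865 (l = 40 + 8*(-6/(3*10) - 209/173) = 40 + 8*(-6/30 - 209*1/173) = 40 + 8*(-6*1/30 - 209/173) = 40 + 8*(-⅕ - 209/173) = 40 + 8*(-1218/865) = 40 - 9744/865 = 24856/865 ≈ 28.735)
(1 + 9)²*(L + l) = (1 + 9)²*(148 + 24856/865) = 10²*(152876/865) = 100*(152876/865) = 3057520/173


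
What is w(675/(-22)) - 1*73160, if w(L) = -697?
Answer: -73857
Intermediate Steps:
w(675/(-22)) - 1*73160 = -697 - 1*73160 = -697 - 73160 = -73857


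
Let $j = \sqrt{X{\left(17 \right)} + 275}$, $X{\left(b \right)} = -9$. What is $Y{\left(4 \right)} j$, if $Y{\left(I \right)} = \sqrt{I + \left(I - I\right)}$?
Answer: $2 \sqrt{266} \approx 32.619$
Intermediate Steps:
$Y{\left(I \right)} = \sqrt{I}$ ($Y{\left(I \right)} = \sqrt{I + 0} = \sqrt{I}$)
$j = \sqrt{266}$ ($j = \sqrt{-9 + 275} = \sqrt{266} \approx 16.31$)
$Y{\left(4 \right)} j = \sqrt{4} \sqrt{266} = 2 \sqrt{266}$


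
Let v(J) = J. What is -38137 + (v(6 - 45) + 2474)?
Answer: -35702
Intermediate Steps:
-38137 + (v(6 - 45) + 2474) = -38137 + ((6 - 45) + 2474) = -38137 + (-39 + 2474) = -38137 + 2435 = -35702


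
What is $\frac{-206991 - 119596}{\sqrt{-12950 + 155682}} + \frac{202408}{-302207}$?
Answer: $- \frac{202408}{302207} - \frac{19211 \sqrt{35683}}{4198} \approx -865.12$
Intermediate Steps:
$\frac{-206991 - 119596}{\sqrt{-12950 + 155682}} + \frac{202408}{-302207} = - \frac{326587}{\sqrt{142732}} + 202408 \left(- \frac{1}{302207}\right) = - \frac{326587}{2 \sqrt{35683}} - \frac{202408}{302207} = - 326587 \frac{\sqrt{35683}}{71366} - \frac{202408}{302207} = - \frac{19211 \sqrt{35683}}{4198} - \frac{202408}{302207} = - \frac{202408}{302207} - \frac{19211 \sqrt{35683}}{4198}$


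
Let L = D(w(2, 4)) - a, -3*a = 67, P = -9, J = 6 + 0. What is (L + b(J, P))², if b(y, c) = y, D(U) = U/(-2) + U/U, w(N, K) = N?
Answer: 7225/9 ≈ 802.78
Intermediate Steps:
J = 6
D(U) = 1 - U/2 (D(U) = U*(-½) + 1 = -U/2 + 1 = 1 - U/2)
a = -67/3 (a = -⅓*67 = -67/3 ≈ -22.333)
L = 67/3 (L = (1 - ½*2) - 1*(-67/3) = (1 - 1) + 67/3 = 0 + 67/3 = 67/3 ≈ 22.333)
(L + b(J, P))² = (67/3 + 6)² = (85/3)² = 7225/9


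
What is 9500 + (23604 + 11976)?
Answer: 45080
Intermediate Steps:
9500 + (23604 + 11976) = 9500 + 35580 = 45080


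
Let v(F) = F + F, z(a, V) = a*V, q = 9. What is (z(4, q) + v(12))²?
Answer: 3600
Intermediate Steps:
z(a, V) = V*a
v(F) = 2*F
(z(4, q) + v(12))² = (9*4 + 2*12)² = (36 + 24)² = 60² = 3600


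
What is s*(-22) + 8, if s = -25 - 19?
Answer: 976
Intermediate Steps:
s = -44
s*(-22) + 8 = -44*(-22) + 8 = 968 + 8 = 976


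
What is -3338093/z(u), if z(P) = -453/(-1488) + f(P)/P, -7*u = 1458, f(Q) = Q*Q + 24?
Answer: 2816335711728/175570189 ≈ 16041.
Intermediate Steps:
f(Q) = 24 + Q**2 (f(Q) = Q**2 + 24 = 24 + Q**2)
u = -1458/7 (u = -1/7*1458 = -1458/7 ≈ -208.29)
z(P) = 151/496 + (24 + P**2)/P (z(P) = -453/(-1488) + (24 + P**2)/P = -453*(-1/1488) + (24 + P**2)/P = 151/496 + (24 + P**2)/P)
-3338093/z(u) = -3338093/(151/496 - 1458/7 + 24/(-1458/7)) = -3338093/(151/496 - 1458/7 + 24*(-7/1458)) = -3338093/(151/496 - 1458/7 - 28/243) = -3338093/(-175570189/843696) = -3338093*(-843696/175570189) = 2816335711728/175570189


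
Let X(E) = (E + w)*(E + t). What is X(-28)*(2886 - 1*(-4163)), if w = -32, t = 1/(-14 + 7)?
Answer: 11902740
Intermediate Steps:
t = -1/7 (t = 1/(-7) = -1/7 ≈ -0.14286)
X(E) = (-32 + E)*(-1/7 + E) (X(E) = (E - 32)*(E - 1/7) = (-32 + E)*(-1/7 + E))
X(-28)*(2886 - 1*(-4163)) = (32/7 + (-28)**2 - 225/7*(-28))*(2886 - 1*(-4163)) = (32/7 + 784 + 900)*(2886 + 4163) = (11820/7)*7049 = 11902740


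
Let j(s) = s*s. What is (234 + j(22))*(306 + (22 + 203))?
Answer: 381258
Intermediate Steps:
j(s) = s²
(234 + j(22))*(306 + (22 + 203)) = (234 + 22²)*(306 + (22 + 203)) = (234 + 484)*(306 + 225) = 718*531 = 381258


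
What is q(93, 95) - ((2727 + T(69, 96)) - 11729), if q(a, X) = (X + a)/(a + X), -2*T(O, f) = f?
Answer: 9051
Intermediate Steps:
T(O, f) = -f/2
q(a, X) = 1 (q(a, X) = (X + a)/(X + a) = 1)
q(93, 95) - ((2727 + T(69, 96)) - 11729) = 1 - ((2727 - ½*96) - 11729) = 1 - ((2727 - 48) - 11729) = 1 - (2679 - 11729) = 1 - 1*(-9050) = 1 + 9050 = 9051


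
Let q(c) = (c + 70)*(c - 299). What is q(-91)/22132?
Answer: 4095/11066 ≈ 0.37005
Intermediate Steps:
q(c) = (-299 + c)*(70 + c) (q(c) = (70 + c)*(-299 + c) = (-299 + c)*(70 + c))
q(-91)/22132 = (-20930 + (-91)**2 - 229*(-91))/22132 = (-20930 + 8281 + 20839)*(1/22132) = 8190*(1/22132) = 4095/11066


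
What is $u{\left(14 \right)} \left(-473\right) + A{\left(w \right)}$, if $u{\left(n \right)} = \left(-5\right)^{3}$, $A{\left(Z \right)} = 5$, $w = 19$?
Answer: $59130$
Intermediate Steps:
$u{\left(n \right)} = -125$
$u{\left(14 \right)} \left(-473\right) + A{\left(w \right)} = \left(-125\right) \left(-473\right) + 5 = 59125 + 5 = 59130$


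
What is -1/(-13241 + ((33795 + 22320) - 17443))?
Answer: -1/25431 ≈ -3.9322e-5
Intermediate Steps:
-1/(-13241 + ((33795 + 22320) - 17443)) = -1/(-13241 + (56115 - 17443)) = -1/(-13241 + 38672) = -1/25431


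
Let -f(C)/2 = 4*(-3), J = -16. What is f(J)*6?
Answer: 144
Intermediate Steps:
f(C) = 24 (f(C) = -8*(-3) = -2*(-12) = 24)
f(J)*6 = 24*6 = 144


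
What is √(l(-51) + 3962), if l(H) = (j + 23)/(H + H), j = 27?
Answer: √10303887/51 ≈ 62.941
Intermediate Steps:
l(H) = 25/H (l(H) = (27 + 23)/(H + H) = 50/((2*H)) = 50*(1/(2*H)) = 25/H)
√(l(-51) + 3962) = √(25/(-51) + 3962) = √(25*(-1/51) + 3962) = √(-25/51 + 3962) = √(202037/51) = √10303887/51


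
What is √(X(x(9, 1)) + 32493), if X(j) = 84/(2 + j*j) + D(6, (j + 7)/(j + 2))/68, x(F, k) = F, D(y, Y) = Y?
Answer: √7827859479253/15521 ≈ 180.26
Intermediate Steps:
X(j) = 84/(2 + j²) + (7 + j)/(68*(2 + j)) (X(j) = 84/(2 + j*j) + ((j + 7)/(j + 2))/68 = 84/(2 + j²) + ((7 + j)/(2 + j))*(1/68) = 84/(2 + j²) + (7 + j)/(68*(2 + j)))
√(X(x(9, 1)) + 32493) = √((11438 + 5714*9 + 9²*(7 + 9))/(68*(2 + 9)*(2 + 9²)) + 32493) = √((1/68)*(11438 + 51426 + 81*16)/(11*(2 + 81)) + 32493) = √((1/68)*(1/11)*(11438 + 51426 + 1296)/83 + 32493) = √((1/68)*(1/11)*(1/83)*64160 + 32493) = √(16040/15521 + 32493) = √(504339893/15521) = √7827859479253/15521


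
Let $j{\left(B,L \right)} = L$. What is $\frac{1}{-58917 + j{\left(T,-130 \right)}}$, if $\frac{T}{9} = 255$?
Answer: $- \frac{1}{59047} \approx -1.6936 \cdot 10^{-5}$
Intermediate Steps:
$T = 2295$ ($T = 9 \cdot 255 = 2295$)
$\frac{1}{-58917 + j{\left(T,-130 \right)}} = \frac{1}{-58917 - 130} = \frac{1}{-59047} = - \frac{1}{59047}$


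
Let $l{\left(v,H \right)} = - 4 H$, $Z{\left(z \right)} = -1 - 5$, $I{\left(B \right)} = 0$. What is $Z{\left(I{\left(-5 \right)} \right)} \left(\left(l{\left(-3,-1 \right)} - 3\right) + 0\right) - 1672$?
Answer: $-1678$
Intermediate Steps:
$Z{\left(z \right)} = -6$
$Z{\left(I{\left(-5 \right)} \right)} \left(\left(l{\left(-3,-1 \right)} - 3\right) + 0\right) - 1672 = - 6 \left(\left(\left(-4\right) \left(-1\right) - 3\right) + 0\right) - 1672 = - 6 \left(\left(4 - 3\right) + 0\right) - 1672 = - 6 \left(1 + 0\right) - 1672 = \left(-6\right) 1 - 1672 = -6 - 1672 = -1678$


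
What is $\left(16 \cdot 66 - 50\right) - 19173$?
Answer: $-18167$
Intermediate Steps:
$\left(16 \cdot 66 - 50\right) - 19173 = \left(1056 - 50\right) - 19173 = 1006 - 19173 = -18167$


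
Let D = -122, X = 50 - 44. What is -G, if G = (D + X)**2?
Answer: -13456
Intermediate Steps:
X = 6
G = 13456 (G = (-122 + 6)**2 = (-116)**2 = 13456)
-G = -1*13456 = -13456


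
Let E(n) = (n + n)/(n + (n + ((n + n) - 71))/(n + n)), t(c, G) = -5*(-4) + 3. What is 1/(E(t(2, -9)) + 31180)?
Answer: 264/8232049 ≈ 3.2070e-5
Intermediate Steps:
t(c, G) = 23 (t(c, G) = 20 + 3 = 23)
E(n) = 2*n/(n + (-71 + 3*n)/(2*n)) (E(n) = (2*n)/(n + (n + (2*n - 71))/((2*n))) = (2*n)/(n + (n + (-71 + 2*n))*(1/(2*n))) = (2*n)/(n + (-71 + 3*n)*(1/(2*n))) = (2*n)/(n + (-71 + 3*n)/(2*n)) = 2*n/(n + (-71 + 3*n)/(2*n)))
1/(E(t(2, -9)) + 31180) = 1/(4*23**2/(-71 + 2*23**2 + 3*23) + 31180) = 1/(4*529/(-71 + 2*529 + 69) + 31180) = 1/(4*529/(-71 + 1058 + 69) + 31180) = 1/(4*529/1056 + 31180) = 1/(4*529*(1/1056) + 31180) = 1/(529/264 + 31180) = 1/(8232049/264) = 264/8232049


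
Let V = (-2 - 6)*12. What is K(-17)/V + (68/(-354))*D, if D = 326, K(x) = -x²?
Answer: -337637/5664 ≈ -59.611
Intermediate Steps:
V = -96 (V = -8*12 = -96)
K(-17)/V + (68/(-354))*D = -1*(-17)²/(-96) + (68/(-354))*326 = -1*289*(-1/96) + (68*(-1/354))*326 = -289*(-1/96) - 34/177*326 = 289/96 - 11084/177 = -337637/5664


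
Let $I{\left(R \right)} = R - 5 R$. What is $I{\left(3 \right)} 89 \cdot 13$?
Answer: $-13884$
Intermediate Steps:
$I{\left(R \right)} = - 4 R$
$I{\left(3 \right)} 89 \cdot 13 = \left(-4\right) 3 \cdot 89 \cdot 13 = \left(-12\right) 89 \cdot 13 = \left(-1068\right) 13 = -13884$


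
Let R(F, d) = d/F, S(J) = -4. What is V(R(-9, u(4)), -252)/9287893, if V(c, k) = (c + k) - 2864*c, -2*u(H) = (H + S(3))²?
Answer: -252/9287893 ≈ -2.7132e-5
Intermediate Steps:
u(H) = -(-4 + H)²/2 (u(H) = -(H - 4)²/2 = -(-4 + H)²/2)
V(c, k) = k - 2863*c
V(R(-9, u(4)), -252)/9287893 = (-252 - 2863*(-(-4 + 4)²/2)/(-9))/9287893 = (-252 - 2863*(-½*0²)*(-1)/9)*(1/9287893) = (-252 - 2863*(-½*0)*(-1)/9)*(1/9287893) = (-252 - 0*(-1)/9)*(1/9287893) = (-252 - 2863*0)*(1/9287893) = (-252 + 0)*(1/9287893) = -252*1/9287893 = -252/9287893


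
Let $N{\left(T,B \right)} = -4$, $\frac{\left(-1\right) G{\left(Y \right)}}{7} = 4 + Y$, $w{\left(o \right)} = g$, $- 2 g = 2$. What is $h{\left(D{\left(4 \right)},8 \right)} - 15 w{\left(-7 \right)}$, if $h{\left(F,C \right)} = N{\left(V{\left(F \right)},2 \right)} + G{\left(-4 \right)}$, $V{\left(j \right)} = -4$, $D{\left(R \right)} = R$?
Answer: $11$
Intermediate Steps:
$g = -1$ ($g = \left(- \frac{1}{2}\right) 2 = -1$)
$w{\left(o \right)} = -1$
$G{\left(Y \right)} = -28 - 7 Y$ ($G{\left(Y \right)} = - 7 \left(4 + Y\right) = -28 - 7 Y$)
$h{\left(F,C \right)} = -4$ ($h{\left(F,C \right)} = -4 - 0 = -4 + \left(-28 + 28\right) = -4 + 0 = -4$)
$h{\left(D{\left(4 \right)},8 \right)} - 15 w{\left(-7 \right)} = -4 - -15 = -4 + 15 = 11$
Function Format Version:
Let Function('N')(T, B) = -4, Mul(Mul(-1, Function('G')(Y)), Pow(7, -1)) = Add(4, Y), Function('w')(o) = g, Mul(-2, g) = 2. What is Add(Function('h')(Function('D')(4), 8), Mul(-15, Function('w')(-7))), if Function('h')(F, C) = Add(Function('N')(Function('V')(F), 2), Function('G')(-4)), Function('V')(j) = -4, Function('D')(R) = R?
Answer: 11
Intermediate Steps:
g = -1 (g = Mul(Rational(-1, 2), 2) = -1)
Function('w')(o) = -1
Function('G')(Y) = Add(-28, Mul(-7, Y)) (Function('G')(Y) = Mul(-7, Add(4, Y)) = Add(-28, Mul(-7, Y)))
Function('h')(F, C) = -4 (Function('h')(F, C) = Add(-4, Add(-28, Mul(-7, -4))) = Add(-4, Add(-28, 28)) = Add(-4, 0) = -4)
Add(Function('h')(Function('D')(4), 8), Mul(-15, Function('w')(-7))) = Add(-4, Mul(-15, -1)) = Add(-4, 15) = 11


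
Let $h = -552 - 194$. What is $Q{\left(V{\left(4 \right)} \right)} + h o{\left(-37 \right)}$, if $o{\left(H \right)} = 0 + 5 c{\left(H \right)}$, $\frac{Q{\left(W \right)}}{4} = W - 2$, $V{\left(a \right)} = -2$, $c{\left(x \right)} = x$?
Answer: $137994$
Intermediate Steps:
$Q{\left(W \right)} = -8 + 4 W$ ($Q{\left(W \right)} = 4 \left(W - 2\right) = 4 \left(-2 + W\right) = -8 + 4 W$)
$o{\left(H \right)} = 5 H$ ($o{\left(H \right)} = 0 + 5 H = 5 H$)
$h = -746$ ($h = -552 - 194 = -746$)
$Q{\left(V{\left(4 \right)} \right)} + h o{\left(-37 \right)} = \left(-8 + 4 \left(-2\right)\right) - 746 \cdot 5 \left(-37\right) = \left(-8 - 8\right) - -138010 = -16 + 138010 = 137994$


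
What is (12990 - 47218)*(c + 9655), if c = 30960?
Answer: -1390170220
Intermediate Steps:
(12990 - 47218)*(c + 9655) = (12990 - 47218)*(30960 + 9655) = -34228*40615 = -1390170220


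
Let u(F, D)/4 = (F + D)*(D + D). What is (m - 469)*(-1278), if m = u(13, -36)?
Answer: -7866090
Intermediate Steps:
u(F, D) = 8*D*(D + F) (u(F, D) = 4*((F + D)*(D + D)) = 4*((D + F)*(2*D)) = 4*(2*D*(D + F)) = 8*D*(D + F))
m = 6624 (m = 8*(-36)*(-36 + 13) = 8*(-36)*(-23) = 6624)
(m - 469)*(-1278) = (6624 - 469)*(-1278) = 6155*(-1278) = -7866090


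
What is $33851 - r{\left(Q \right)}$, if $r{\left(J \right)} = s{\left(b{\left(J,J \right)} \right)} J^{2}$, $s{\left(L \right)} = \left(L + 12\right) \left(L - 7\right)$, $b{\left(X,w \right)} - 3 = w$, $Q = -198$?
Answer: $-1449181213$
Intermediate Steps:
$b{\left(X,w \right)} = 3 + w$
$s{\left(L \right)} = \left(-7 + L\right) \left(12 + L\right)$ ($s{\left(L \right)} = \left(12 + L\right) \left(-7 + L\right) = \left(-7 + L\right) \left(12 + L\right)$)
$r{\left(J \right)} = J^{2} \left(-69 + \left(3 + J\right)^{2} + 5 J\right)$ ($r{\left(J \right)} = \left(-84 + \left(3 + J\right)^{2} + 5 \left(3 + J\right)\right) J^{2} = \left(-84 + \left(3 + J\right)^{2} + \left(15 + 5 J\right)\right) J^{2} = \left(-69 + \left(3 + J\right)^{2} + 5 J\right) J^{2} = J^{2} \left(-69 + \left(3 + J\right)^{2} + 5 J\right)$)
$33851 - r{\left(Q \right)} = 33851 - \left(-198\right)^{2} \left(-60 + \left(-198\right)^{2} + 11 \left(-198\right)\right) = 33851 - 39204 \left(-60 + 39204 - 2178\right) = 33851 - 39204 \cdot 36966 = 33851 - 1449215064 = -1449181213$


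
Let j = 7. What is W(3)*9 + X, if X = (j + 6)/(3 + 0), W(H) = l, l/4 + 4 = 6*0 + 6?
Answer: 229/3 ≈ 76.333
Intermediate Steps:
l = 8 (l = -16 + 4*(6*0 + 6) = -16 + 4*(0 + 6) = -16 + 4*6 = -16 + 24 = 8)
W(H) = 8
X = 13/3 (X = (7 + 6)/(3 + 0) = 13/3 ≈ 4.3333)
W(3)*9 + X = 8*9 + 13/3 = 72 + 13/3 = 229/3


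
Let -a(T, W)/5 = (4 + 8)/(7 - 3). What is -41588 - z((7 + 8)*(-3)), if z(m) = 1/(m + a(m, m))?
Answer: -2495279/60 ≈ -41588.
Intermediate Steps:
a(T, W) = -15 (a(T, W) = -5*(4 + 8)/(7 - 3) = -60/4 = -5*3 = -15)
z(m) = 1/(-15 + m) (z(m) = 1/(m - 15) = 1/(-15 + m))
-41588 - z((7 + 8)*(-3)) = -41588 - 1/(-15 + (7 + 8)*(-3)) = -41588 - 1/(-15 + 15*(-3)) = -41588 - 1/(-15 - 45) = -41588 - 1/(-60) = -41588 - 1*(-1/60) = -41588 + 1/60 = -2495279/60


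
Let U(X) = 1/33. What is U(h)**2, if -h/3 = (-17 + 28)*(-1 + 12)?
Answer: 1/1089 ≈ 0.00091827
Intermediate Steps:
h = -363 (h = -3*(-17 + 28)*(-1 + 12) = -33*11 = -3*121 = -363)
U(X) = 1/33
U(h)**2 = (1/33)**2 = 1/1089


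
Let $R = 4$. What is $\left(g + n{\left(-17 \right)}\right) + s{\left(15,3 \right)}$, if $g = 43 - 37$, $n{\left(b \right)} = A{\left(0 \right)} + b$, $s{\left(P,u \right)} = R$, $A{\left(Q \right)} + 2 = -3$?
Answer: $-12$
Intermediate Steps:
$A{\left(Q \right)} = -5$ ($A{\left(Q \right)} = -2 - 3 = -5$)
$s{\left(P,u \right)} = 4$
$n{\left(b \right)} = -5 + b$
$g = 6$
$\left(g + n{\left(-17 \right)}\right) + s{\left(15,3 \right)} = \left(6 - 22\right) + 4 = -16 + 4 = -12$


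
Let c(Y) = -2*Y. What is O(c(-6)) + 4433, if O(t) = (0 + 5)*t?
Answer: 4493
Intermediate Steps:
O(t) = 5*t
O(c(-6)) + 4433 = 5*(-2*(-6)) + 4433 = 5*12 + 4433 = 60 + 4433 = 4493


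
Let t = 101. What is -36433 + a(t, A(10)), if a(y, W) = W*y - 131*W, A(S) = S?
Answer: -36733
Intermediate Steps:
a(y, W) = -131*W + W*y
-36433 + a(t, A(10)) = -36433 + 10*(-131 + 101) = -36433 + 10*(-30) = -36433 - 300 = -36733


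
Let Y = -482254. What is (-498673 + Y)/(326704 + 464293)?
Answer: -980927/790997 ≈ -1.2401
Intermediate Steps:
(-498673 + Y)/(326704 + 464293) = (-498673 - 482254)/(326704 + 464293) = -980927/790997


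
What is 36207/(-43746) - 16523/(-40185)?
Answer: -244054379/585977670 ≈ -0.41649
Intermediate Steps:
36207/(-43746) - 16523/(-40185) = 36207*(-1/43746) - 16523*(-1/40185) = -12069/14582 + 16523/40185 = -244054379/585977670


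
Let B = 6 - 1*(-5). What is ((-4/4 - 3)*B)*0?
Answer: 0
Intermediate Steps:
B = 11 (B = 6 + 5 = 11)
((-4/4 - 3)*B)*0 = ((-4/4 - 3)*11)*0 = ((-4*1/4 - 3)*11)*0 = ((-1 - 3)*11)*0 = -4*11*0 = -44*0 = 0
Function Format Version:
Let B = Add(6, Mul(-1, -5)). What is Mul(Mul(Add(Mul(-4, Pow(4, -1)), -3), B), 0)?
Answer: 0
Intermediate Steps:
B = 11 (B = Add(6, 5) = 11)
Mul(Mul(Add(Mul(-4, Pow(4, -1)), -3), B), 0) = Mul(Mul(Add(Mul(-4, Pow(4, -1)), -3), 11), 0) = Mul(Mul(Add(Mul(-4, Rational(1, 4)), -3), 11), 0) = Mul(Mul(Add(-1, -3), 11), 0) = Mul(Mul(-4, 11), 0) = Mul(-44, 0) = 0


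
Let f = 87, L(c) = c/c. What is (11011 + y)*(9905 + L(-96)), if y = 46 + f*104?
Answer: 199160130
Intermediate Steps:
L(c) = 1
y = 9094 (y = 46 + 87*104 = 46 + 9048 = 9094)
(11011 + y)*(9905 + L(-96)) = (11011 + 9094)*(9905 + 1) = 20105*9906 = 199160130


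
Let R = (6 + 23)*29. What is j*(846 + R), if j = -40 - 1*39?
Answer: -133273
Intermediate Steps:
j = -79 (j = -40 - 39 = -79)
R = 841 (R = 29*29 = 841)
j*(846 + R) = -79*(846 + 841) = -79*1687 = -133273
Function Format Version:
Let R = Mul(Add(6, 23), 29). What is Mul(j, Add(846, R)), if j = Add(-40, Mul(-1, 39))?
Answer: -133273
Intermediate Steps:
j = -79 (j = Add(-40, -39) = -79)
R = 841 (R = Mul(29, 29) = 841)
Mul(j, Add(846, R)) = Mul(-79, Add(846, 841)) = Mul(-79, 1687) = -133273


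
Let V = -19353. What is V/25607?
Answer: -19353/25607 ≈ -0.75577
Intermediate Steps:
V/25607 = -19353/25607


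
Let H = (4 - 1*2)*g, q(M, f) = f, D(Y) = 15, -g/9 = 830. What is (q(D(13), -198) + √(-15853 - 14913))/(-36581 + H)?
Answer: 198/51521 - I*√30766/51521 ≈ 0.0038431 - 0.0034045*I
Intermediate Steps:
g = -7470 (g = -9*830 = -7470)
H = -14940 (H = (4 - 1*2)*(-7470) = (4 - 2)*(-7470) = 2*(-7470) = -14940)
(q(D(13), -198) + √(-15853 - 14913))/(-36581 + H) = (-198 + √(-15853 - 14913))/(-36581 - 14940) = (-198 + √(-30766))/(-51521) = (-198 + I*√30766)*(-1/51521) = 198/51521 - I*√30766/51521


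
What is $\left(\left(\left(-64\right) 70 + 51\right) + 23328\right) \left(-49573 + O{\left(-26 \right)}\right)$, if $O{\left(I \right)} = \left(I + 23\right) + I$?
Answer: $-937428198$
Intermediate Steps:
$O{\left(I \right)} = 23 + 2 I$ ($O{\left(I \right)} = \left(23 + I\right) + I = 23 + 2 I$)
$\left(\left(\left(-64\right) 70 + 51\right) + 23328\right) \left(-49573 + O{\left(-26 \right)}\right) = \left(\left(\left(-64\right) 70 + 51\right) + 23328\right) \left(-49573 + \left(23 + 2 \left(-26\right)\right)\right) = \left(\left(-4480 + 51\right) + 23328\right) \left(-49573 + \left(23 - 52\right)\right) = \left(-4429 + 23328\right) \left(-49573 - 29\right) = 18899 \left(-49602\right) = -937428198$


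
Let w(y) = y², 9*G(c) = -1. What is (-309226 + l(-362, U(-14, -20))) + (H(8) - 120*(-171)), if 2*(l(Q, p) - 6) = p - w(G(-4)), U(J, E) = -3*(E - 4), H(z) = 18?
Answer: -46760653/162 ≈ -2.8865e+5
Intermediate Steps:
G(c) = -⅑ (G(c) = (⅑)*(-1) = -⅑)
U(J, E) = 12 - 3*E (U(J, E) = -3*(-4 + E) = 12 - 3*E)
l(Q, p) = 971/162 + p/2 (l(Q, p) = 6 + (p - (-⅑)²)/2 = 6 + (p - 1*1/81)/2 = 6 + (p - 1/81)/2 = 6 + (-1/81 + p)/2 = 6 + (-1/162 + p/2) = 971/162 + p/2)
(-309226 + l(-362, U(-14, -20))) + (H(8) - 120*(-171)) = (-309226 + (971/162 + (12 - 3*(-20))/2)) + (18 - 120*(-171)) = (-309226 + (971/162 + (12 + 60)/2)) + (18 + 20520) = (-309226 + (971/162 + (½)*72)) + 20538 = (-309226 + (971/162 + 36)) + 20538 = (-309226 + 6803/162) + 20538 = -50087809/162 + 20538 = -46760653/162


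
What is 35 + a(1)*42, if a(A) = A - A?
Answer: 35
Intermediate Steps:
a(A) = 0
35 + a(1)*42 = 35 + 0*42 = 35 + 0 = 35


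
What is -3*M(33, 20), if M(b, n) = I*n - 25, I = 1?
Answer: 15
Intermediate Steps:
M(b, n) = -25 + n (M(b, n) = 1*n - 25 = n - 25 = -25 + n)
-3*M(33, 20) = -3*(-25 + 20) = -3*(-5) = 15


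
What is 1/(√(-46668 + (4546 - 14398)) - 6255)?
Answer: -139/870701 - 2*I*√1570/13060515 ≈ -0.00015964 - 6.0676e-6*I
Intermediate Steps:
1/(√(-46668 + (4546 - 14398)) - 6255) = 1/(√(-46668 - 9852) - 6255) = 1/(√(-56520) - 6255) = 1/(6*I*√1570 - 6255) = 1/(-6255 + 6*I*√1570)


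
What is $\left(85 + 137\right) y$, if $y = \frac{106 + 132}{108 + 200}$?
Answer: $\frac{1887}{11} \approx 171.55$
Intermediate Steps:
$y = \frac{17}{22}$ ($y = \frac{238}{308} = 238 \cdot \frac{1}{308} = \frac{17}{22} \approx 0.77273$)
$\left(85 + 137\right) y = \left(85 + 137\right) \frac{17}{22} = 222 \cdot \frac{17}{22} = \frac{1887}{11}$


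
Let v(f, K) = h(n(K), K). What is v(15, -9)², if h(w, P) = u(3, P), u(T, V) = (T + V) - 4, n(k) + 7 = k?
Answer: 100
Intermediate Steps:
n(k) = -7 + k
u(T, V) = -4 + T + V
h(w, P) = -1 + P (h(w, P) = -4 + 3 + P = -1 + P)
v(f, K) = -1 + K
v(15, -9)² = (-1 - 9)² = (-10)² = 100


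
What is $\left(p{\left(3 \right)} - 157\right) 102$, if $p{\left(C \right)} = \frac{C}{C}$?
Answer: $-15912$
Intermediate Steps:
$p{\left(C \right)} = 1$
$\left(p{\left(3 \right)} - 157\right) 102 = \left(1 - 157\right) 102 = \left(-156\right) 102 = -15912$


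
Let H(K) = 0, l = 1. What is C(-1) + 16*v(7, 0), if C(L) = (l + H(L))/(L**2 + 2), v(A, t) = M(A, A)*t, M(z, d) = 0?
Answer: 1/3 ≈ 0.33333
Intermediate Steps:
v(A, t) = 0 (v(A, t) = 0*t = 0)
C(L) = 1/(2 + L**2) (C(L) = (1 + 0)/(L**2 + 2) = 1/(2 + L**2))
C(-1) + 16*v(7, 0) = 1/(2 + (-1)**2) + 16*0 = 1/(2 + 1) + 0 = 1/3 + 0 = 1/3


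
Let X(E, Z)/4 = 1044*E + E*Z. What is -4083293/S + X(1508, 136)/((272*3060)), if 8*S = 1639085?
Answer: -48506993089/4263260085 ≈ -11.378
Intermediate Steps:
X(E, Z) = 4176*E + 4*E*Z (X(E, Z) = 4*(1044*E + E*Z) = 4176*E + 4*E*Z)
S = 1639085/8 (S = (1/8)*1639085 = 1639085/8 ≈ 2.0489e+5)
-4083293/S + X(1508, 136)/((272*3060)) = -4083293/1639085/8 + (4*1508*(1044 + 136))/((272*3060)) = -4083293*8/1639085 + (4*1508*1180)/832320 = -32666344/1639085 + 7117760*(1/832320) = -32666344/1639085 + 22243/2601 = -48506993089/4263260085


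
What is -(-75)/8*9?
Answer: 675/8 ≈ 84.375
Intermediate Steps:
-(-75)/8*9 = -5*(-15/8)*9 = (75/8)*9 = 675/8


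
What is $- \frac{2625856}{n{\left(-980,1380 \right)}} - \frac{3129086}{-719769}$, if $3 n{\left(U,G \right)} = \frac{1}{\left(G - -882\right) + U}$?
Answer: $- \frac{7268977484848258}{719769} \approx -1.0099 \cdot 10^{10}$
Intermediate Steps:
$n{\left(U,G \right)} = \frac{1}{3 \left(882 + G + U\right)}$ ($n{\left(U,G \right)} = \frac{1}{3 \left(\left(G - -882\right) + U\right)} = \frac{1}{3 \left(\left(G + 882\right) + U\right)} = \frac{1}{3 \left(\left(882 + G\right) + U\right)} = \frac{1}{3 \left(882 + G + U\right)}$)
$- \frac{2625856}{n{\left(-980,1380 \right)}} - \frac{3129086}{-719769} = - \frac{2625856}{\frac{1}{3} \frac{1}{882 + 1380 - 980}} - \frac{3129086}{-719769} = - \frac{2625856}{\frac{1}{3} \cdot \frac{1}{1282}} - - \frac{3129086}{719769} = - \frac{2625856}{\frac{1}{3} \cdot \frac{1}{1282}} + \frac{3129086}{719769} = - 2625856 \frac{1}{\frac{1}{3846}} + \frac{3129086}{719769} = \left(-2625856\right) 3846 + \frac{3129086}{719769} = -10099042176 + \frac{3129086}{719769} = - \frac{7268977484848258}{719769}$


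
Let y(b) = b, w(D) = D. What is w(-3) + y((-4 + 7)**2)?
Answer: 6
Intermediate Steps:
w(-3) + y((-4 + 7)**2) = -3 + (-4 + 7)**2 = -3 + 3**2 = -3 + 9 = 6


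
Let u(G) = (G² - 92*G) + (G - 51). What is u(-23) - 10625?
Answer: -8054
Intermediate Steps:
u(G) = -51 + G² - 91*G (u(G) = (G² - 92*G) + (-51 + G) = -51 + G² - 91*G)
u(-23) - 10625 = (-51 + (-23)² - 91*(-23)) - 10625 = (-51 + 529 + 2093) - 10625 = 2571 - 10625 = -8054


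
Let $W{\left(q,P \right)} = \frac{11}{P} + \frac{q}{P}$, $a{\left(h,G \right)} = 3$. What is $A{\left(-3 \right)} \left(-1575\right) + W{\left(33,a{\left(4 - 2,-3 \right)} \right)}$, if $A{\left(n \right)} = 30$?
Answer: $- \frac{141706}{3} \approx -47235.0$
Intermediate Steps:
$A{\left(-3 \right)} \left(-1575\right) + W{\left(33,a{\left(4 - 2,-3 \right)} \right)} = 30 \left(-1575\right) + \frac{11 + 33}{3} = -47250 + \frac{1}{3} \cdot 44 = -47250 + \frac{44}{3} = - \frac{141706}{3}$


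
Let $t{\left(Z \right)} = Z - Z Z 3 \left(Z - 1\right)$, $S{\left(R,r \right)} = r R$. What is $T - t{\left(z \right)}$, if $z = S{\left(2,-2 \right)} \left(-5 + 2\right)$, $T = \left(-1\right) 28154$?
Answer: $-23414$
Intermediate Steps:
$S{\left(R,r \right)} = R r$
$T = -28154$
$z = 12$ ($z = 2 \left(-2\right) \left(-5 + 2\right) = \left(-4\right) \left(-3\right) = 12$)
$t{\left(Z \right)} = Z - 3 Z^{2} \left(-1 + Z\right)$ ($t{\left(Z \right)} = Z - Z^{2} \cdot 3 \left(-1 + Z\right) = Z - 3 Z^{2} \left(-1 + Z\right)$)
$T - t{\left(z \right)} = -28154 - 12 \left(1 - 3 \cdot 12^{2} + 3 \cdot 12\right) = -28154 - 12 \left(1 - 432 + 36\right) = -28154 - 12 \left(-395\right) = -28154 - -4740 = -28154 + 4740 = -23414$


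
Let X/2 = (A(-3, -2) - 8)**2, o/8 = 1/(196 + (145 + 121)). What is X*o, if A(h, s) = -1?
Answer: 216/77 ≈ 2.8052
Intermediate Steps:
o = 4/231 (o = 8/(196 + (145 + 121)) = 8/(196 + 266) = 8/462 = 8*(1/462) = 4/231 ≈ 0.017316)
X = 162 (X = 2*(-1 - 8)**2 = 2*(-9)**2 = 2*81 = 162)
X*o = 162*(4/231) = 216/77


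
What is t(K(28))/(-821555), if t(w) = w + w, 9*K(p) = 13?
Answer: -26/7393995 ≈ -3.5164e-6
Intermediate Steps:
K(p) = 13/9 (K(p) = (⅑)*13 = 13/9)
t(w) = 2*w
t(K(28))/(-821555) = (2*(13/9))/(-821555) = (26/9)*(-1/821555) = -26/7393995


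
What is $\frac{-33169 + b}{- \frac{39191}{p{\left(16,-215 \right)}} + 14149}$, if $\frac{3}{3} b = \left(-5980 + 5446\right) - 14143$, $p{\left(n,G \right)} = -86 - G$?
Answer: $- \frac{3086067}{893015} \approx -3.4558$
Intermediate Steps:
$b = -14677$ ($b = \left(-5980 + 5446\right) - 14143 = -534 - 14143 = -14677$)
$\frac{-33169 + b}{- \frac{39191}{p{\left(16,-215 \right)}} + 14149} = \frac{-33169 - 14677}{- \frac{39191}{-86 - -215} + 14149} = - \frac{47846}{- \frac{39191}{-86 + 215} + 14149} = - \frac{47846}{- \frac{39191}{129} + 14149} = - \frac{47846}{\frac{1786030}{129}} = \left(-47846\right) \frac{129}{1786030} = - \frac{3086067}{893015}$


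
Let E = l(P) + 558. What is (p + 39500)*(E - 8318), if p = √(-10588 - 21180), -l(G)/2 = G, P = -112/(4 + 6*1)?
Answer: -305635200 - 1470144*I*√22/5 ≈ -3.0564e+8 - 1.3791e+6*I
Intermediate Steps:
P = -56/5 (P = -112/(4 + 6) = -112/10 = -112*⅒ = -56/5 ≈ -11.200)
l(G) = -2*G
p = 38*I*√22 (p = √(-31768) = 38*I*√22 ≈ 178.24*I)
E = 2902/5 (E = -2*(-56/5) + 558 = 112/5 + 558 = 2902/5 ≈ 580.40)
(p + 39500)*(E - 8318) = (38*I*√22 + 39500)*(2902/5 - 8318) = (39500 + 38*I*√22)*(-38688/5) = -305635200 - 1470144*I*√22/5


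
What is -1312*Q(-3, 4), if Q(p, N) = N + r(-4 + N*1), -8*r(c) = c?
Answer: -5248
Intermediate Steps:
r(c) = -c/8
Q(p, N) = ½ + 7*N/8 (Q(p, N) = N - (-4 + N*1)/8 = N - (-4 + N)/8 = N + (½ - N/8) = ½ + 7*N/8)
-1312*Q(-3, 4) = -1312*(½ + (7/8)*4) = -1312*(½ + 7/2) = -1312*4 = -5248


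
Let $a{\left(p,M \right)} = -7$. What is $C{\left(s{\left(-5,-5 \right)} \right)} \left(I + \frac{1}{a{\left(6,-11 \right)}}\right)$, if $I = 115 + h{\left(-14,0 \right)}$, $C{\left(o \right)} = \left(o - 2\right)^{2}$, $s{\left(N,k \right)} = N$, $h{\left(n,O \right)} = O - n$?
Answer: $6314$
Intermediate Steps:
$C{\left(o \right)} = \left(-2 + o\right)^{2}$
$I = 129$ ($I = 115 + \left(0 - -14\right) = 115 + \left(0 + 14\right) = 115 + 14 = 129$)
$C{\left(s{\left(-5,-5 \right)} \right)} \left(I + \frac{1}{a{\left(6,-11 \right)}}\right) = \left(-2 - 5\right)^{2} \left(129 + \frac{1}{-7}\right) = \left(-7\right)^{2} \left(129 - \frac{1}{7}\right) = 49 \cdot \frac{902}{7} = 6314$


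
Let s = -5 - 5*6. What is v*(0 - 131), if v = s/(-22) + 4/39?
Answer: -190343/858 ≈ -221.84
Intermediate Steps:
s = -35 (s = -5 - 30 = -35)
v = 1453/858 (v = -35/(-22) + 4/39 = -35*(-1/22) + 4*(1/39) = 35/22 + 4/39 = 1453/858 ≈ 1.6935)
v*(0 - 131) = 1453*(0 - 131)/858 = (1453/858)*(-131) = -190343/858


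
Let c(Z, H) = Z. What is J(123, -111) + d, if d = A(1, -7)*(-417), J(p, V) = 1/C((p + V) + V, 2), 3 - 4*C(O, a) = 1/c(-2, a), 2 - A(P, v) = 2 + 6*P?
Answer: 17522/7 ≈ 2503.1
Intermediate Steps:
A(P, v) = -6*P (A(P, v) = 2 - (2 + 6*P) = 2 + (-2 - 6*P) = -6*P)
C(O, a) = 7/8 (C(O, a) = ¾ - ¼/(-2) = ¾ - ¼*(-½) = ¾ + ⅛ = 7/8)
J(p, V) = 8/7 (J(p, V) = 1/(7/8) = 8/7)
d = 2502 (d = -6*1*(-417) = -6*(-417) = 2502)
J(123, -111) + d = 8/7 + 2502 = 17522/7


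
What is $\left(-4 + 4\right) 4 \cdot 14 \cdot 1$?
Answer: $0$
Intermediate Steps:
$\left(-4 + 4\right) 4 \cdot 14 \cdot 1 = 0 \cdot 4 \cdot 14 \cdot 1 = 0 \cdot 14 \cdot 1 = 0 \cdot 1 = 0$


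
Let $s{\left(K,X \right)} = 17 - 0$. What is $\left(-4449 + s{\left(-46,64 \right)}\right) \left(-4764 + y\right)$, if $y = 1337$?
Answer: $15188464$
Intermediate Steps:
$s{\left(K,X \right)} = 17$ ($s{\left(K,X \right)} = 17 + 0 = 17$)
$\left(-4449 + s{\left(-46,64 \right)}\right) \left(-4764 + y\right) = \left(-4449 + 17\right) \left(-4764 + 1337\right) = \left(-4432\right) \left(-3427\right) = 15188464$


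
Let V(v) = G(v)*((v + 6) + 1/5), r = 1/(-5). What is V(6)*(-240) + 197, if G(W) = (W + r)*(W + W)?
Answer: -1017959/5 ≈ -2.0359e+5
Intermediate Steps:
r = -⅕ ≈ -0.20000
G(W) = 2*W*(-⅕ + W) (G(W) = (W - ⅕)*(W + W) = (-⅕ + W)*(2*W) = 2*W*(-⅕ + W))
V(v) = 2*v*(-1 + 5*v)*(31/5 + v)/5 (V(v) = (2*v*(-1 + 5*v)/5)*((v + 6) + 1/5) = (2*v*(-1 + 5*v)/5)*((6 + v) + ⅕) = (2*v*(-1 + 5*v)/5)*(31/5 + v) = 2*v*(-1 + 5*v)*(31/5 + v)/5)
V(6)*(-240) + 197 = ((2/25)*6*(-1 + 5*6)*(31 + 5*6))*(-240) + 197 = ((2/25)*6*(-1 + 30)*(31 + 30))*(-240) + 197 = ((2/25)*6*29*61)*(-240) + 197 = (21228/25)*(-240) + 197 = -1018944/5 + 197 = -1017959/5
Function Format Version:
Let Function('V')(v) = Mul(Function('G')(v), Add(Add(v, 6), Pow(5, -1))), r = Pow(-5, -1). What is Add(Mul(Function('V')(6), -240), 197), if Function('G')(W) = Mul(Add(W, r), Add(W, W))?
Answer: Rational(-1017959, 5) ≈ -2.0359e+5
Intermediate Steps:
r = Rational(-1, 5) ≈ -0.20000
Function('G')(W) = Mul(2, W, Add(Rational(-1, 5), W)) (Function('G')(W) = Mul(Add(W, Rational(-1, 5)), Add(W, W)) = Mul(Add(Rational(-1, 5), W), Mul(2, W)) = Mul(2, W, Add(Rational(-1, 5), W)))
Function('V')(v) = Mul(Rational(2, 5), v, Add(-1, Mul(5, v)), Add(Rational(31, 5), v)) (Function('V')(v) = Mul(Mul(Rational(2, 5), v, Add(-1, Mul(5, v))), Add(Add(v, 6), Pow(5, -1))) = Mul(Mul(Rational(2, 5), v, Add(-1, Mul(5, v))), Add(Add(6, v), Rational(1, 5))) = Mul(Mul(Rational(2, 5), v, Add(-1, Mul(5, v))), Add(Rational(31, 5), v)) = Mul(Rational(2, 5), v, Add(-1, Mul(5, v)), Add(Rational(31, 5), v)))
Add(Mul(Function('V')(6), -240), 197) = Add(Mul(Mul(Rational(2, 25), 6, Add(-1, Mul(5, 6)), Add(31, Mul(5, 6))), -240), 197) = Add(Mul(Mul(Rational(2, 25), 6, Add(-1, 30), Add(31, 30)), -240), 197) = Add(Mul(Mul(Rational(2, 25), 6, 29, 61), -240), 197) = Add(Mul(Rational(21228, 25), -240), 197) = Add(Rational(-1018944, 5), 197) = Rational(-1017959, 5)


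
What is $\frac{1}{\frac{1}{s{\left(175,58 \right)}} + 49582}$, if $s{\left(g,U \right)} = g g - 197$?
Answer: $\frac{30428}{1508681097} \approx 2.0169 \cdot 10^{-5}$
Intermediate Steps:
$s{\left(g,U \right)} = -197 + g^{2}$ ($s{\left(g,U \right)} = g^{2} - 197 = -197 + g^{2}$)
$\frac{1}{\frac{1}{s{\left(175,58 \right)}} + 49582} = \frac{1}{\frac{1}{-197 + 175^{2}} + 49582} = \frac{1}{\frac{1}{-197 + 30625} + 49582} = \frac{1}{\frac{1}{30428} + 49582} = \frac{1}{\frac{1508681097}{30428}} = \frac{30428}{1508681097}$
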